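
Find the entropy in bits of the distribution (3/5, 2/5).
0.9710 bits

Shannon entropy is H(X) = -Σ p(x) log p(x).

For P = (3/5, 2/5):
H = -3/5 × log_2(3/5) -2/5 × log_2(2/5)
H = 0.9710 bits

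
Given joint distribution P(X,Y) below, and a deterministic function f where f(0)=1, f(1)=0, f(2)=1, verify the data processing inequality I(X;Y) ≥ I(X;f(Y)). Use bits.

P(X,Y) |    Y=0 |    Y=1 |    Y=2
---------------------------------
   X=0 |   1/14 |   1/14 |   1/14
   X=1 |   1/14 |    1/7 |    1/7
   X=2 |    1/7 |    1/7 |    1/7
I(X;Y) = 0.0150, I(X;f(Y)) = 0.0032, inequality holds: 0.0150 ≥ 0.0032

Data Processing Inequality: For any Markov chain X → Y → Z, we have I(X;Y) ≥ I(X;Z).

Here Z = f(Y) is a deterministic function of Y, forming X → Y → Z.

Original I(X;Y) = 0.0150 bits

After applying f:
P(X,Z) where Z=f(Y):
- P(X,Z=0) = P(X,Y=1)
- P(X,Z=1) = P(X,Y=0) + P(X,Y=2)

I(X;Z) = I(X;f(Y)) = 0.0032 bits

Verification: 0.0150 ≥ 0.0032 ✓

Information cannot be created by processing; the function f can only lose information about X.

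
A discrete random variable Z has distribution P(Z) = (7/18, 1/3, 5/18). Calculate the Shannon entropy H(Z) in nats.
1.0893 nats

Shannon entropy is H(X) = -Σ p(x) log p(x).

For P = (7/18, 1/3, 5/18):
H = -7/18 × log_e(7/18) -1/3 × log_e(1/3) -5/18 × log_e(5/18)
H = 1.0893 nats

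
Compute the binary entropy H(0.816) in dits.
0.2073 dits

The binary entropy function is:
H(p) = -p log(p) - (1-p) log(1-p)

H(0.816) = -0.816 × log_10(0.816) - 0.184 × log_10(0.184)
H(0.816) = 0.2073 dits

Note: Binary entropy is maximized at p=0.5 (H=1 bit) and minimized at p=0 or p=1 (H=0).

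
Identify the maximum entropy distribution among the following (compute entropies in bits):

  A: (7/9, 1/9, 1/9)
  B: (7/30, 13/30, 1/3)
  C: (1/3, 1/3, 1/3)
C

For a discrete distribution over n outcomes, entropy is maximized by the uniform distribution.

Computing entropies:
H(A) = 0.9864 bits
H(B) = 1.5410 bits
H(C) = 1.5850 bits

The uniform distribution (where all probabilities equal 1/3) achieves the maximum entropy of log_2(3) = 1.5850 bits.

Distribution C has the highest entropy.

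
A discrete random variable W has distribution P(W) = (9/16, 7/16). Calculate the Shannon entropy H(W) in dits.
0.2976 dits

Shannon entropy is H(X) = -Σ p(x) log p(x).

For P = (9/16, 7/16):
H = -9/16 × log_10(9/16) -7/16 × log_10(7/16)
H = 0.2976 dits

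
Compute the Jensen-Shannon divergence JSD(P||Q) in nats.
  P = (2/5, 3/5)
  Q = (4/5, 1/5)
0.0863 nats

Jensen-Shannon divergence is:
JSD(P||Q) = 0.5 × D_KL(P||M) + 0.5 × D_KL(Q||M)
where M = 0.5 × (P + Q) is the mixture distribution.

M = 0.5 × (2/5, 3/5) + 0.5 × (4/5, 1/5) = (3/5, 2/5)

D_KL(P||M) = 0.0811 nats
D_KL(Q||M) = 0.0915 nats

JSD(P||Q) = 0.5 × 0.0811 + 0.5 × 0.0915 = 0.0863 nats

Unlike KL divergence, JSD is symmetric and bounded: 0 ≤ JSD ≤ log(2).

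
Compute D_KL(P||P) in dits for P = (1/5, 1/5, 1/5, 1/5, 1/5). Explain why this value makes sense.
0.0000 dits

KL divergence satisfies the Gibbs inequality: D_KL(P||Q) ≥ 0 for all distributions P, Q.

D_KL(P||Q) = Σ p(x) log(p(x)/q(x))
Each term is p(x) × log_10(p(x)/p(x)) = p(x) × log_10(1) = 0, so the sum is 0.
D_KL(P||Q) = 0.0000 dits

When P = Q, the KL divergence is exactly 0, as there is no 'divergence' between identical distributions.

This non-negativity is a fundamental property: relative entropy cannot be negative because it measures how different Q is from P.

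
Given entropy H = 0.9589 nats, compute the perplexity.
2.6088

Perplexity is e^H (or exp(H) for natural log).

H = 0.9589 nats
Perplexity = e^0.9589 = 2.6088

Interpretation: The model's uncertainty is equivalent to choosing uniformly among 2.6 options.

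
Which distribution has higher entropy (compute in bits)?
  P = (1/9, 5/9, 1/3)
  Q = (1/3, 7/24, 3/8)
Q

Computing entropies in bits:
H(P) = 1.3516
H(Q) = 1.5774

Distribution Q has higher entropy.

Intuition: The distribution closer to uniform (more spread out) has higher entropy.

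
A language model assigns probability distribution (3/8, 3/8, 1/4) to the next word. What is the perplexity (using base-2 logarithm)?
2.9512

Perplexity is 2^H (or exp(H) for natural log).

First, H = -Σ p log p = 1.5613 bits
Perplexity = 2^1.5613 = 2.9512

Interpretation: The model's uncertainty is equivalent to choosing uniformly among 3.0 options.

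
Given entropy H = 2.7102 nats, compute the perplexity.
15.0323

Perplexity is e^H (or exp(H) for natural log).

H = 2.7102 nats
Perplexity = e^2.7102 = 15.0323

Interpretation: The model's uncertainty is equivalent to choosing uniformly among 15.0 options.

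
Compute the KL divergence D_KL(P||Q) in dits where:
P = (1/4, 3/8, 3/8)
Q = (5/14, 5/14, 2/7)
0.0135 dits

KL divergence: D_KL(P||Q) = Σ p(x) log(p(x)/q(x))

Computing term by term:
  x=0: 1/4 × log_10[(1/4)/(5/14)] = 1/4 × -0.1549 = -0.0387
  x=1: 3/8 × log_10[(3/8)/(5/14)] = 3/8 × 0.0212 = 0.0079
  x=2: 3/8 × log_10[(3/8)/(2/7)] = 3/8 × 0.1181 = 0.0443

D_KL(P||Q) = 0.0135 dits

Note: KL divergence is always non-negative and equals 0 iff P = Q.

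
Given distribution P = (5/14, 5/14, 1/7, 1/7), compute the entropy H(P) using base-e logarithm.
1.2914 nats

Shannon entropy is H(X) = -Σ p(x) log p(x).

For P = (5/14, 5/14, 1/7, 1/7):
H = -5/14 × log_e(5/14) -5/14 × log_e(5/14) -1/7 × log_e(1/7) -1/7 × log_e(1/7)
H = 1.2914 nats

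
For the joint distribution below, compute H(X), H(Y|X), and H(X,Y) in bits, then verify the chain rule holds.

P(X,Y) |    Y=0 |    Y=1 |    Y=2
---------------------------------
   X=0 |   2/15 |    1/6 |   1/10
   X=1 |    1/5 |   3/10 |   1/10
H(X,Y) = 2.4683, H(X) = 0.9710, H(Y|X) = 1.4973 (all in bits)

Chain rule: H(X,Y) = H(X) + H(Y|X)

Left side — joint entropy directly:
H(X,Y) = -Σ p(x,y) log p(x,y) = 2.4683 bits

Right side — compute H(Y|X) from the conditional distributions:
P(X) = (2/5, 3/5), so H(X) = 0.9710 bits
H(Y|X) = Σ_x P(X=x) · H(Y|X=x):
  P(Y|X=0) = (1/3, 5/12, 1/4), H(Y|X=0) = 1.5546, weight P(X=0) = 2/5
  P(Y|X=1) = (1/3, 1/2, 1/6), H(Y|X=1) = 1.4591, weight P(X=1) = 3/5
H(Y|X) = 1.4973 bits

H(X) + H(Y|X) = 0.9710 + 1.4973 = 2.4683 bits

Both sides equal 2.4683 bits. ✓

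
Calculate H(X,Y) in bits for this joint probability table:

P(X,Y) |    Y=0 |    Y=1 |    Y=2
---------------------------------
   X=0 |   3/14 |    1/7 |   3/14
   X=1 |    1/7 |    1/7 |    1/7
2.5567 bits

Joint entropy is H(X,Y) = -Σ_{x,y} p(x,y) log p(x,y).

Summing over all non-zero entries:
H(X,Y) = -[3/14·log_2(3/14) + 1/7·log_2(1/7) + 3/14·log_2(3/14) + 1/7·log_2(1/7) + 1/7·log_2(1/7) + 1/7·log_2(1/7)]
H(X,Y) = 2.5567 bits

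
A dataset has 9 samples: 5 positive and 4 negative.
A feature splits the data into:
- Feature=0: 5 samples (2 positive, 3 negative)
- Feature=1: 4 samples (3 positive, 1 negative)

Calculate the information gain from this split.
0.0911 bits

Information Gain = H(Y) - H(Y|Feature)

Before split:
P(positive) = 5/9 = 0.5556
H(Y) = 0.9911 bits

After split:
Feature=0: H = 0.9710 bits (weight = 5/9)
Feature=1: H = 0.8113 bits (weight = 4/9)
H(Y|Feature) = (5/9)×0.9710 + (4/9)×0.8113 = 0.9000 bits

Information Gain = 0.9911 - 0.9000 = 0.0911 bits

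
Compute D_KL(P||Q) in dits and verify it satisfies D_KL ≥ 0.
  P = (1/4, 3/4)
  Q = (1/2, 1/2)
0.0568 dits

KL divergence satisfies the Gibbs inequality: D_KL(P||Q) ≥ 0 for all distributions P, Q.

D_KL(P||Q) = Σ p(x) log(p(x)/q(x))
Term by term:
  x=0: 1/4 × log_10[(1/4)/(1/2)] = -0.0753
  x=1: 3/4 × log_10[(3/4)/(1/2)] = 0.1321
D_KL(P||Q) = 0.0568 dits

D_KL(P||Q) = 0.0568 ≥ 0 ✓

This non-negativity is a fundamental property: relative entropy cannot be negative because it measures how different Q is from P.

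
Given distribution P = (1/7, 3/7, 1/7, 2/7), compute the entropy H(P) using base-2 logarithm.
1.8424 bits

Shannon entropy is H(X) = -Σ p(x) log p(x).

For P = (1/7, 3/7, 1/7, 2/7):
H = -1/7 × log_2(1/7) -3/7 × log_2(3/7) -1/7 × log_2(1/7) -2/7 × log_2(2/7)
H = 1.8424 bits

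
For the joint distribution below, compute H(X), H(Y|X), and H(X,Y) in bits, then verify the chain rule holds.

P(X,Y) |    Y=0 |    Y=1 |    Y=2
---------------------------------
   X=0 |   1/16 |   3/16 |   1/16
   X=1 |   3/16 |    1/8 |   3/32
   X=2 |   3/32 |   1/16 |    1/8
H(X,Y) = 3.0460, H(X) = 1.5671, H(Y|X) = 1.4789 (all in bits)

Chain rule: H(X,Y) = H(X) + H(Y|X)

Left side — joint entropy directly:
H(X,Y) = -Σ p(x,y) log p(x,y) = 3.0460 bits

Right side — compute H(Y|X) from the conditional distributions:
P(X) = (5/16, 13/32, 9/32), so H(X) = 1.5671 bits
H(Y|X) = Σ_x P(X=x) · H(Y|X=x):
  P(Y|X=0) = (1/5, 3/5, 1/5), H(Y|X=0) = 1.3710, weight P(X=0) = 5/16
  P(Y|X=1) = (6/13, 4/13, 3/13), H(Y|X=1) = 1.5262, weight P(X=1) = 13/32
  P(Y|X=2) = (1/3, 2/9, 4/9), H(Y|X=2) = 1.5305, weight P(X=2) = 9/32
H(Y|X) = 1.4789 bits

H(X) + H(Y|X) = 1.5671 + 1.4789 = 3.0460 bits

Both sides equal 3.0460 bits. ✓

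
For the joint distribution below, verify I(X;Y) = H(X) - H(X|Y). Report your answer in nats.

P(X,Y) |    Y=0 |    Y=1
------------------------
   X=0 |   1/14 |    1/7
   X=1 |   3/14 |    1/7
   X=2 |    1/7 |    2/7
I(X;Y) = 0.0334 nats

Mutual information has multiple equivalent forms:
- I(X;Y) = H(X) - H(X|Y)
- I(X;Y) = H(Y) - H(Y|X)
- I(X;Y) = H(X) + H(Y) - H(X,Y)

Computing all quantities:
H(X) = 1.0609, H(Y) = 0.6829, H(X,Y) = 1.7105
H(X|Y) = 1.0276, H(Y|X) = 0.6495

Verification:
H(X) - H(X|Y) = 1.0609 - 1.0276 = 0.0334
H(Y) - H(Y|X) = 0.6829 - 0.6495 = 0.0334
H(X) + H(Y) - H(X,Y) = 1.0609 + 0.6829 - 1.7105 = 0.0334

All forms give I(X;Y) = 0.0334 nats. ✓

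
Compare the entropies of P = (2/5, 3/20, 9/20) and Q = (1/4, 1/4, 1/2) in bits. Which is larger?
Q

Computing entropies in bits:
H(P) = 1.4577
H(Q) = 1.5000

Distribution Q has higher entropy.

Intuition: The distribution closer to uniform (more spread out) has higher entropy.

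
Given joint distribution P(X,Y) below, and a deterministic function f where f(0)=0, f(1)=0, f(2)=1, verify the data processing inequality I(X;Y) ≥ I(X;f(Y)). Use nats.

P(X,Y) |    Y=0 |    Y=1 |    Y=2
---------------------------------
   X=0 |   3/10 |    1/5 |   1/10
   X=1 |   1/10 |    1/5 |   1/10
I(X;Y) = 0.0322, I(X;f(Y)) = 0.0051, inequality holds: 0.0322 ≥ 0.0051

Data Processing Inequality: For any Markov chain X → Y → Z, we have I(X;Y) ≥ I(X;Z).

Here Z = f(Y) is a deterministic function of Y, forming X → Y → Z.

Original I(X;Y) = 0.0322 nats

After applying f:
P(X,Z) where Z=f(Y):
- P(X,Z=0) = P(X,Y=0) + P(X,Y=1)
- P(X,Z=1) = P(X,Y=2)

I(X;Z) = I(X;f(Y)) = 0.0051 nats

Verification: 0.0322 ≥ 0.0051 ✓

Information cannot be created by processing; the function f can only lose information about X.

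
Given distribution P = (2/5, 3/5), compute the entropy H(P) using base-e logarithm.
0.6730 nats

Shannon entropy is H(X) = -Σ p(x) log p(x).

For P = (2/5, 3/5):
H = -2/5 × log_e(2/5) -3/5 × log_e(3/5)
H = 0.6730 nats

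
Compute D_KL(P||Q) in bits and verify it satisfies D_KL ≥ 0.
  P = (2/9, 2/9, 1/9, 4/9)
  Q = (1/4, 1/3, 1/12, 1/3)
0.0628 bits

KL divergence satisfies the Gibbs inequality: D_KL(P||Q) ≥ 0 for all distributions P, Q.

D_KL(P||Q) = Σ p(x) log(p(x)/q(x))
Term by term:
  x=0: 2/9 × log_2[(2/9)/(1/4)] = -0.0378
  x=1: 2/9 × log_2[(2/9)/(1/3)] = -0.1300
  x=2: 1/9 × log_2[(1/9)/(1/12)] = 0.0461
  x=3: 4/9 × log_2[(4/9)/(1/3)] = 0.1845
D_KL(P||Q) = 0.0628 bits

D_KL(P||Q) = 0.0628 ≥ 0 ✓

This non-negativity is a fundamental property: relative entropy cannot be negative because it measures how different Q is from P.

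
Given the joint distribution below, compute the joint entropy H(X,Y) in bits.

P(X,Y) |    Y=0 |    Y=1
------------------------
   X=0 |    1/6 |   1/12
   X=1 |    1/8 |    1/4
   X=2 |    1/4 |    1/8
2.4796 bits

Joint entropy is H(X,Y) = -Σ_{x,y} p(x,y) log p(x,y).

Summing over all non-zero entries:
H(X,Y) = -[1/6·log_2(1/6) + 1/12·log_2(1/12) + 1/8·log_2(1/8) + 1/4·log_2(1/4) + 1/4·log_2(1/4) + 1/8·log_2(1/8)]
H(X,Y) = 2.4796 bits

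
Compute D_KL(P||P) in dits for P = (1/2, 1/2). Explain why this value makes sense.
0.0000 dits

KL divergence satisfies the Gibbs inequality: D_KL(P||Q) ≥ 0 for all distributions P, Q.

D_KL(P||Q) = Σ p(x) log(p(x)/q(x))
Each term is p(x) × log_10(p(x)/p(x)) = p(x) × log_10(1) = 0, so the sum is 0.
D_KL(P||Q) = 0.0000 dits

When P = Q, the KL divergence is exactly 0, as there is no 'divergence' between identical distributions.

This non-negativity is a fundamental property: relative entropy cannot be negative because it measures how different Q is from P.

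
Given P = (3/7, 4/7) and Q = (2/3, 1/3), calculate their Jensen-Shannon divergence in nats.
0.0289 nats

Jensen-Shannon divergence is:
JSD(P||Q) = 0.5 × D_KL(P||M) + 0.5 × D_KL(Q||M)
where M = 0.5 × (P + Q) is the mixture distribution.

M = 0.5 × (3/7, 4/7) + 0.5 × (2/3, 1/3) = (0.547619, 0.452381)

D_KL(P||M) = 0.0284 nats
D_KL(Q||M) = 0.0293 nats

JSD(P||Q) = 0.5 × 0.0284 + 0.5 × 0.0293 = 0.0289 nats

Unlike KL divergence, JSD is symmetric and bounded: 0 ≤ JSD ≤ log(2).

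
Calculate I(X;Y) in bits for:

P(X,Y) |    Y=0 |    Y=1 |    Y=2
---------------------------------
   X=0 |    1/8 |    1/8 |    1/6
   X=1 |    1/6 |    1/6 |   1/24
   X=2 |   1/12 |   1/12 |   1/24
0.0676 bits

Mutual information: I(X;Y) = H(X) + H(Y) - H(X,Y)

Marginals:
P(X) = (5/12, 3/8, 5/24), H(X) = 1.5284 bits
P(Y) = (3/8, 3/8, 1/4), H(Y) = 1.5613 bits

Joint entropy: H(X,Y) = 3.0221 bits

I(X;Y) = 1.5284 + 1.5613 - 3.0221 = 0.0676 bits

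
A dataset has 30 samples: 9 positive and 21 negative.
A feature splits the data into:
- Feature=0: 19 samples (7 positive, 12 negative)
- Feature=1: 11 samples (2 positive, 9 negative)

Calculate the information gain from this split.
0.0292 bits

Information Gain = H(Y) - H(Y|Feature)

Before split:
P(positive) = 9/30 = 0.3000
H(Y) = 0.8813 bits

After split:
Feature=0: H = 0.9495 bits (weight = 19/30)
Feature=1: H = 0.6840 bits (weight = 11/30)
H(Y|Feature) = (19/30)×0.9495 + (11/30)×0.6840 = 0.8521 bits

Information Gain = 0.8813 - 0.8521 = 0.0292 bits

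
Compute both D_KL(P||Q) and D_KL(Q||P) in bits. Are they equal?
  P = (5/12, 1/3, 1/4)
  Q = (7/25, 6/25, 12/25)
D_KL(P||Q) = 0.1616, D_KL(Q||P) = 0.1774

KL divergence is not symmetric: D_KL(P||Q) ≠ D_KL(Q||P) in general.

D_KL(P||Q) = 0.1616 bits
D_KL(Q||P) = 0.1774 bits

No, they are not equal!

This asymmetry is why KL divergence is not a true distance metric.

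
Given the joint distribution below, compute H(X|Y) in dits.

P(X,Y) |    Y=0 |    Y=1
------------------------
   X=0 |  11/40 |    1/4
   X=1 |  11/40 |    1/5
0.2998 dits

Using the chain rule: H(X|Y) = H(X,Y) - H(Y)

First, compute H(X,Y) = 0.5987 dits

Marginal P(Y) = (11/20, 9/20)
H(Y) = 0.2989 dits

H(X|Y) = H(X,Y) - H(Y) = 0.5987 - 0.2989 = 0.2998 dits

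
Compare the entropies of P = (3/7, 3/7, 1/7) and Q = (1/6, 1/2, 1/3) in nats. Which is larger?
Q

Computing entropies in nats:
H(P) = 1.0042
H(Q) = 1.0114

Distribution Q has higher entropy.

Intuition: The distribution closer to uniform (more spread out) has higher entropy.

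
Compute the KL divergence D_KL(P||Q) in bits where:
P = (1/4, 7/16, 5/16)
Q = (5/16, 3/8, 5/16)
0.0168 bits

KL divergence: D_KL(P||Q) = Σ p(x) log(p(x)/q(x))

Computing term by term:
  x=0: 1/4 × log_2[(1/4)/(5/16)] = 1/4 × -0.3219 = -0.0805
  x=1: 7/16 × log_2[(7/16)/(3/8)] = 7/16 × 0.2224 = 0.0973
  x=2: 5/16 × log_2[(5/16)/(5/16)] = 5/16 × 0.0000 = 0.0000

D_KL(P||Q) = 0.0168 bits

Note: KL divergence is always non-negative and equals 0 iff P = Q.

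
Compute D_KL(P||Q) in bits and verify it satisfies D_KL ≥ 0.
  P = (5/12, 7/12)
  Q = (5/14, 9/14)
0.0109 bits

KL divergence satisfies the Gibbs inequality: D_KL(P||Q) ≥ 0 for all distributions P, Q.

D_KL(P||Q) = Σ p(x) log(p(x)/q(x))
Term by term:
  x=0: 5/12 × log_2[(5/12)/(5/14)] = 0.0927
  x=1: 7/12 × log_2[(7/12)/(9/14)] = -0.0818
D_KL(P||Q) = 0.0109 bits

D_KL(P||Q) = 0.0109 ≥ 0 ✓

This non-negativity is a fundamental property: relative entropy cannot be negative because it measures how different Q is from P.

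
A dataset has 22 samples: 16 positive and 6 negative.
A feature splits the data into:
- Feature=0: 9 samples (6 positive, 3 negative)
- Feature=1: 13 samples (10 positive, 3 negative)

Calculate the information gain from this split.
0.0092 bits

Information Gain = H(Y) - H(Y|Feature)

Before split:
P(positive) = 16/22 = 0.7273
H(Y) = 0.8454 bits

After split:
Feature=0: H = 0.9183 bits (weight = 9/22)
Feature=1: H = 0.7793 bits (weight = 13/22)
H(Y|Feature) = (9/22)×0.9183 + (13/22)×0.7793 = 0.8362 bits

Information Gain = 0.8454 - 0.8362 = 0.0092 bits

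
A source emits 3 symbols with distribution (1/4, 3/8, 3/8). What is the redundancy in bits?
0.0237 bits

Redundancy measures how far a source is from maximum entropy:
R = H_max - H(X)

Maximum entropy for 3 symbols: H_max = log_2(3) = 1.5850 bits
Actual entropy: H(X) = 1.5613 bits
Redundancy: R = 1.5850 - 1.5613 = 0.0237 bits

This redundancy represents potential for compression: the source could be compressed by 0.0237 bits per symbol.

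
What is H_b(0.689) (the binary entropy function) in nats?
0.6199 nats

The binary entropy function is:
H(p) = -p log(p) - (1-p) log(1-p)

H(0.689) = -0.689 × log_e(0.689) - 0.311 × log_e(0.311)
H(0.689) = 0.6199 nats

Note: Binary entropy is maximized at p=0.5 (H=1 bit) and minimized at p=0 or p=1 (H=0).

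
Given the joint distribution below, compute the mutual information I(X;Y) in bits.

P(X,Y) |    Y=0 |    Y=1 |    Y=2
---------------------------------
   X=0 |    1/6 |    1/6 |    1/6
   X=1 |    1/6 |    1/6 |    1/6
0.0000 bits

Mutual information: I(X;Y) = H(X) + H(Y) - H(X,Y)

Marginals:
P(X) = (1/2, 1/2), H(X) = 1.0000 bits
P(Y) = (1/3, 1/3, 1/3), H(Y) = 1.5850 bits

Joint entropy: H(X,Y) = 2.5850 bits

I(X;Y) = 1.0000 + 1.5850 - 2.5850 = 0.0000 bits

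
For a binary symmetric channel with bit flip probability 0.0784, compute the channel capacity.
0.6035 bits

For a binary symmetric channel (BSC) with error probability p:
Capacity C = 1 - H(p) bits per symbol

where H(p) = -p log₂(p) - (1-p) log₂(1-p) is the binary entropy function.

H(0.0784) = 0.3965 bits
C = 1 - 0.3965 = 0.6035 bits per symbol

This means we can reliably transmit up to 0.6035 bits of information per channel use.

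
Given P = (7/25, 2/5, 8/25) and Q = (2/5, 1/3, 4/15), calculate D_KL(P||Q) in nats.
0.0314 nats

KL divergence: D_KL(P||Q) = Σ p(x) log(p(x)/q(x))

Computing term by term:
  x=0: 7/25 × log_e[(7/25)/(2/5)] = 7/25 × -0.3567 = -0.0999
  x=1: 2/5 × log_e[(2/5)/(1/3)] = 2/5 × 0.1823 = 0.0729
  x=2: 8/25 × log_e[(8/25)/(4/15)] = 8/25 × 0.1823 = 0.0583

D_KL(P||Q) = 0.0314 nats

Note: KL divergence is always non-negative and equals 0 iff P = Q.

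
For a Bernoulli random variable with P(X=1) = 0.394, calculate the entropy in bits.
0.9673 bits

The binary entropy function is:
H(p) = -p log(p) - (1-p) log(1-p)

H(0.394) = -0.394 × log_2(0.394) - 0.606 × log_2(0.606)
H(0.394) = 0.9673 bits

Note: Binary entropy is maximized at p=0.5 (H=1 bit) and minimized at p=0 or p=1 (H=0).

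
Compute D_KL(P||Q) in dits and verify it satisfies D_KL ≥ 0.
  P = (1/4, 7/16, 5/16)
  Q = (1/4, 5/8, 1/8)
0.0566 dits

KL divergence satisfies the Gibbs inequality: D_KL(P||Q) ≥ 0 for all distributions P, Q.

D_KL(P||Q) = Σ p(x) log(p(x)/q(x))
Term by term:
  x=0: 1/4 × log_10[(1/4)/(1/4)] = 0.0000
  x=1: 7/16 × log_10[(7/16)/(5/8)] = -0.0678
  x=2: 5/16 × log_10[(5/16)/(1/8)] = 0.1244
D_KL(P||Q) = 0.0566 dits

D_KL(P||Q) = 0.0566 ≥ 0 ✓

This non-negativity is a fundamental property: relative entropy cannot be negative because it measures how different Q is from P.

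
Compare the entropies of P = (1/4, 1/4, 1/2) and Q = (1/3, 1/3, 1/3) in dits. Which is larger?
Q

Computing entropies in dits:
H(P) = 0.4515
H(Q) = 0.4771

Distribution Q has higher entropy.

Intuition: The distribution closer to uniform (more spread out) has higher entropy.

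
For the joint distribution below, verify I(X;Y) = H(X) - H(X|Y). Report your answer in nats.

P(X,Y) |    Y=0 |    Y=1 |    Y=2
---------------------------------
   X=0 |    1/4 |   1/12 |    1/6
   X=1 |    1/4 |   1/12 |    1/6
I(X;Y) = 0.0000 nats

Mutual information has multiple equivalent forms:
- I(X;Y) = H(X) - H(X|Y)
- I(X;Y) = H(Y) - H(Y|X)
- I(X;Y) = H(X) + H(Y) - H(X,Y)

Computing all quantities:
H(X) = 0.6931, H(Y) = 1.0114, H(X,Y) = 1.7046
H(X|Y) = 0.6931, H(Y|X) = 1.0114

Verification:
H(X) - H(X|Y) = 0.6931 - 0.6931 = 0.0000
H(Y) - H(Y|X) = 1.0114 - 1.0114 = 0.0000
H(X) + H(Y) - H(X,Y) = 0.6931 + 1.0114 - 1.7046 = 0.0000

All forms give I(X;Y) = 0.0000 nats. ✓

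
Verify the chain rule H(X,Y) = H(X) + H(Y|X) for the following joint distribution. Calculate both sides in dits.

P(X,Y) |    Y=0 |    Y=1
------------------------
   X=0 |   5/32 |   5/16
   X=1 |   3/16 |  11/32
H(X,Y) = 0.5796, H(X) = 0.3002, H(Y|X) = 0.2794 (all in dits)

Chain rule: H(X,Y) = H(X) + H(Y|X)

Left side — joint entropy directly:
H(X,Y) = -Σ p(x,y) log p(x,y) = 0.5796 dits

Right side — compute H(Y|X) from the conditional distributions:
P(X) = (15/32, 17/32), so H(X) = 0.3002 dits
H(Y|X) = Σ_x P(X=x) · H(Y|X=x):
  P(Y|X=0) = (1/3, 2/3), H(Y|X=0) = 0.2764, weight P(X=0) = 15/32
  P(Y|X=1) = (6/17, 11/17), H(Y|X=1) = 0.2820, weight P(X=1) = 17/32
H(Y|X) = 0.2794 dits

H(X) + H(Y|X) = 0.3002 + 0.2794 = 0.5796 dits

Both sides equal 0.5796 dits. ✓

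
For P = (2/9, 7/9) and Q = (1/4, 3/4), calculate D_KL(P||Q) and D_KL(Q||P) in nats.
D_KL(P||Q) = 0.0021, D_KL(Q||P) = 0.0022

KL divergence is not symmetric: D_KL(P||Q) ≠ D_KL(Q||P) in general.

D_KL(P||Q) = 0.0021 nats
D_KL(Q||P) = 0.0022 nats

No, they are not equal!

This asymmetry is why KL divergence is not a true distance metric.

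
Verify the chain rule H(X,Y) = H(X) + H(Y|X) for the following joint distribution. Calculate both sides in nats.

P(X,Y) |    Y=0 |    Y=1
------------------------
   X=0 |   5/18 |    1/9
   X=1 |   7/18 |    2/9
H(X,Y) = 1.3015, H(X) = 0.6682, H(Y|X) = 0.6332 (all in nats)

Chain rule: H(X,Y) = H(X) + H(Y|X)

Left side — joint entropy directly:
H(X,Y) = -Σ p(x,y) log p(x,y) = 1.3015 nats

Right side — compute H(Y|X) from the conditional distributions:
P(X) = (7/18, 11/18), so H(X) = 0.6682 nats
H(Y|X) = Σ_x P(X=x) · H(Y|X=x):
  P(Y|X=0) = (5/7, 2/7), H(Y|X=0) = 0.5983, weight P(X=0) = 7/18
  P(Y|X=1) = (7/11, 4/11), H(Y|X=1) = 0.6555, weight P(X=1) = 11/18
H(Y|X) = 0.6332 nats

H(X) + H(Y|X) = 0.6682 + 0.6332 = 1.3015 nats

Both sides equal 1.3015 nats. ✓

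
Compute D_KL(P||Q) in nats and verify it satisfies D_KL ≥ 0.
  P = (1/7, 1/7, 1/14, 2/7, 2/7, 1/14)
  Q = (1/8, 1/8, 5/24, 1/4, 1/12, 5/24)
0.2754 nats

KL divergence satisfies the Gibbs inequality: D_KL(P||Q) ≥ 0 for all distributions P, Q.

D_KL(P||Q) = Σ p(x) log(p(x)/q(x))
Term by term:
  x=0: 1/7 × log_e[(1/7)/(1/8)] = 0.0191
  x=1: 1/7 × log_e[(1/7)/(1/8)] = 0.0191
  x=2: 1/14 × log_e[(1/14)/(5/24)] = -0.0765
  x=3: 2/7 × log_e[(2/7)/(1/4)] = 0.0382
  x=4: 2/7 × log_e[(2/7)/(1/12)] = 0.3520
  x=5: 1/14 × log_e[(1/14)/(5/24)] = -0.0765
D_KL(P||Q) = 0.2754 nats

D_KL(P||Q) = 0.2754 ≥ 0 ✓

This non-negativity is a fundamental property: relative entropy cannot be negative because it measures how different Q is from P.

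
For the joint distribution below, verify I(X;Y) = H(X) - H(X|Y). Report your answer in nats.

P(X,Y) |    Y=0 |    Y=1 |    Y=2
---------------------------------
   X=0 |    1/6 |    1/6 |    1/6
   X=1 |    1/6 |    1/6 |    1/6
I(X;Y) = 0.0000 nats

Mutual information has multiple equivalent forms:
- I(X;Y) = H(X) - H(X|Y)
- I(X;Y) = H(Y) - H(Y|X)
- I(X;Y) = H(X) + H(Y) - H(X,Y)

Computing all quantities:
H(X) = 0.6931, H(Y) = 1.0986, H(X,Y) = 1.7918
H(X|Y) = 0.6931, H(Y|X) = 1.0986

Verification:
H(X) - H(X|Y) = 0.6931 - 0.6931 = 0.0000
H(Y) - H(Y|X) = 1.0986 - 1.0986 = 0.0000
H(X) + H(Y) - H(X,Y) = 0.6931 + 1.0986 - 1.7918 = 0.0000

All forms give I(X;Y) = 0.0000 nats. ✓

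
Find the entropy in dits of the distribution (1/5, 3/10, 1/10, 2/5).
0.5558 dits

Shannon entropy is H(X) = -Σ p(x) log p(x).

For P = (1/5, 3/10, 1/10, 2/5):
H = -1/5 × log_10(1/5) -3/10 × log_10(3/10) -1/10 × log_10(1/10) -2/5 × log_10(2/5)
H = 0.5558 dits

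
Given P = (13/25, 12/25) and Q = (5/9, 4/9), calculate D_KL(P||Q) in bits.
0.0037 bits

KL divergence: D_KL(P||Q) = Σ p(x) log(p(x)/q(x))

Computing term by term:
  x=0: 13/25 × log_2[(13/25)/(5/9)] = 13/25 × -0.0954 = -0.0496
  x=1: 12/25 × log_2[(12/25)/(4/9)] = 12/25 × 0.1110 = 0.0533

D_KL(P||Q) = 0.0037 bits

Note: KL divergence is always non-negative and equals 0 iff P = Q.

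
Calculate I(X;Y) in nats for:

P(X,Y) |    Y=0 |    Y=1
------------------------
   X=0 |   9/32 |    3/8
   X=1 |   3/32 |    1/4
0.0120 nats

Mutual information: I(X;Y) = H(X) + H(Y) - H(X,Y)

Marginals:
P(X) = (21/32, 11/32), H(X) = 0.6435 nats
P(Y) = (3/8, 5/8), H(Y) = 0.6616 nats

Joint entropy: H(X,Y) = 1.2931 nats

I(X;Y) = 0.6435 + 0.6616 - 1.2931 = 0.0120 nats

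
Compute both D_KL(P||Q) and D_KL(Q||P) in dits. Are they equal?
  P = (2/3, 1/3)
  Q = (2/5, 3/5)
D_KL(P||Q) = 0.0628, D_KL(Q||P) = 0.0644

KL divergence is not symmetric: D_KL(P||Q) ≠ D_KL(Q||P) in general.

D_KL(P||Q) = 0.0628 dits
D_KL(Q||P) = 0.0644 dits

No, they are not equal!

This asymmetry is why KL divergence is not a true distance metric.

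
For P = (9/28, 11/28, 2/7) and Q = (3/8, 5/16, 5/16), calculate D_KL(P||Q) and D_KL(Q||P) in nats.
D_KL(P||Q) = 0.0148, D_KL(Q||P) = 0.0143

KL divergence is not symmetric: D_KL(P||Q) ≠ D_KL(Q||P) in general.

D_KL(P||Q) = 0.0148 nats
D_KL(Q||P) = 0.0143 nats

No, they are not equal!

This asymmetry is why KL divergence is not a true distance metric.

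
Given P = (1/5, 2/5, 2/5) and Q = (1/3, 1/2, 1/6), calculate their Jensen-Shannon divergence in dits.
0.0156 dits

Jensen-Shannon divergence is:
JSD(P||Q) = 0.5 × D_KL(P||M) + 0.5 × D_KL(Q||M)
where M = 0.5 × (P + Q) is the mixture distribution.

M = 0.5 × (1/5, 2/5, 2/5) + 0.5 × (1/3, 1/2, 1/6) = (4/15, 9/20, 0.283333)

D_KL(P||M) = 0.0145 dits
D_KL(Q||M) = 0.0168 dits

JSD(P||Q) = 0.5 × 0.0145 + 0.5 × 0.0168 = 0.0156 dits

Unlike KL divergence, JSD is symmetric and bounded: 0 ≤ JSD ≤ log(2).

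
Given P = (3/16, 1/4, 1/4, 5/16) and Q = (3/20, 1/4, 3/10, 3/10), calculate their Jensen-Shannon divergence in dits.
0.0010 dits

Jensen-Shannon divergence is:
JSD(P||Q) = 0.5 × D_KL(P||M) + 0.5 × D_KL(Q||M)
where M = 0.5 × (P + Q) is the mixture distribution.

M = 0.5 × (3/16, 1/4, 1/4, 5/16) + 0.5 × (3/20, 1/4, 3/10, 3/10) = (0.16875, 1/4, 11/40, 0.30625)

D_KL(P||M) = 0.0010 dits
D_KL(Q||M) = 0.0010 dits

JSD(P||Q) = 0.5 × 0.0010 + 0.5 × 0.0010 = 0.0010 dits

Unlike KL divergence, JSD is symmetric and bounded: 0 ≤ JSD ≤ log(2).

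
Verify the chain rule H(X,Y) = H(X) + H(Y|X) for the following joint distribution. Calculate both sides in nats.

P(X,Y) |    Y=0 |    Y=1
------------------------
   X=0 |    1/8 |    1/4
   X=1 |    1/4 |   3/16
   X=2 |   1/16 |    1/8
H(X,Y) = 1.7002, H(X) = 1.0434, H(Y|X) = 0.6568 (all in nats)

Chain rule: H(X,Y) = H(X) + H(Y|X)

Left side — joint entropy directly:
H(X,Y) = -Σ p(x,y) log p(x,y) = 1.7002 nats

Right side — compute H(Y|X) from the conditional distributions:
P(X) = (3/8, 7/16, 3/16), so H(X) = 1.0434 nats
H(Y|X) = Σ_x P(X=x) · H(Y|X=x):
  P(Y|X=0) = (1/3, 2/3), H(Y|X=0) = 0.6365, weight P(X=0) = 3/8
  P(Y|X=1) = (4/7, 3/7), H(Y|X=1) = 0.6829, weight P(X=1) = 7/16
  P(Y|X=2) = (1/3, 2/3), H(Y|X=2) = 0.6365, weight P(X=2) = 3/16
H(Y|X) = 0.6568 nats

H(X) + H(Y|X) = 1.0434 + 0.6568 = 1.7002 nats

Both sides equal 1.7002 nats. ✓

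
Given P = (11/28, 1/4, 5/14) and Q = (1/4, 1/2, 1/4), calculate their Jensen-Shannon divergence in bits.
0.0490 bits

Jensen-Shannon divergence is:
JSD(P||Q) = 0.5 × D_KL(P||M) + 0.5 × D_KL(Q||M)
where M = 0.5 × (P + Q) is the mixture distribution.

M = 0.5 × (11/28, 1/4, 5/14) + 0.5 × (1/4, 1/2, 1/4) = (9/28, 3/8, 0.303571)

D_KL(P||M) = 0.0512 bits
D_KL(Q||M) = 0.0468 bits

JSD(P||Q) = 0.5 × 0.0512 + 0.5 × 0.0468 = 0.0490 bits

Unlike KL divergence, JSD is symmetric and bounded: 0 ≤ JSD ≤ log(2).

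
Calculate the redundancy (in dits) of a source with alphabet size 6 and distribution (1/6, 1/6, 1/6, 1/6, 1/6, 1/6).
0.0000 dits

Redundancy measures how far a source is from maximum entropy:
R = H_max - H(X)

Maximum entropy for 6 symbols: H_max = log_10(6) = 0.7782 dits
Actual entropy: H(X) = 0.7782 dits
Redundancy: R = 0.7782 - 0.7782 = 0.0000 dits

This redundancy represents potential for compression: the source could be compressed by 0.0000 dits per symbol.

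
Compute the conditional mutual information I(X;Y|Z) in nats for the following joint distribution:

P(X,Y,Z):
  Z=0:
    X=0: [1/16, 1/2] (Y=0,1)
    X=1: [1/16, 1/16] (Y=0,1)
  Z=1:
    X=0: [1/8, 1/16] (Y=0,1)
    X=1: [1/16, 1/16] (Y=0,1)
0.0474 nats

Conditional mutual information: I(X;Y|Z) = H(X|Z) + H(Y|Z) - H(X,Y|Z)

H(Z) = 0.6211
H(X,Z) = 1.1574 → H(X|Z) = 0.5363
H(Y,Z) = 1.1574 → H(Y|Z) = 0.5363
H(X,Y,Z) = 1.6462 → H(X,Y|Z) = 1.0251

I(X;Y|Z) = 0.5363 + 0.5363 - 1.0251 = 0.0474 nats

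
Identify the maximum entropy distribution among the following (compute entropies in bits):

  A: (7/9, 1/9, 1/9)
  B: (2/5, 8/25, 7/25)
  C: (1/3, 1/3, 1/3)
C

For a discrete distribution over n outcomes, entropy is maximized by the uniform distribution.

Computing entropies:
H(A) = 0.9864 bits
H(B) = 1.5690 bits
H(C) = 1.5850 bits

The uniform distribution (where all probabilities equal 1/3) achieves the maximum entropy of log_2(3) = 1.5850 bits.

Distribution C has the highest entropy.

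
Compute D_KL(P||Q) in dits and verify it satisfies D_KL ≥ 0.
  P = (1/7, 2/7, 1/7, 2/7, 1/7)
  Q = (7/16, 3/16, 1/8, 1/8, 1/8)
0.1020 dits

KL divergence satisfies the Gibbs inequality: D_KL(P||Q) ≥ 0 for all distributions P, Q.

D_KL(P||Q) = Σ p(x) log(p(x)/q(x))
Term by term:
  x=0: 1/7 × log_10[(1/7)/(7/16)] = -0.0694
  x=1: 2/7 × log_10[(2/7)/(3/16)] = 0.0523
  x=2: 1/7 × log_10[(1/7)/(1/8)] = 0.0083
  x=3: 2/7 × log_10[(2/7)/(1/8)] = 0.1026
  x=4: 1/7 × log_10[(1/7)/(1/8)] = 0.0083
D_KL(P||Q) = 0.1020 dits

D_KL(P||Q) = 0.1020 ≥ 0 ✓

This non-negativity is a fundamental property: relative entropy cannot be negative because it measures how different Q is from P.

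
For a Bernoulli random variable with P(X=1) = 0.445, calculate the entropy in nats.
0.6871 nats

The binary entropy function is:
H(p) = -p log(p) - (1-p) log(1-p)

H(0.445) = -0.445 × log_e(0.445) - 0.555 × log_e(0.555)
H(0.445) = 0.6871 nats

Note: Binary entropy is maximized at p=0.5 (H=1 bit) and minimized at p=0 or p=1 (H=0).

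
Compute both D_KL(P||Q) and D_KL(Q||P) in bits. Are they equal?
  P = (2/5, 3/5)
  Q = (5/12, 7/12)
D_KL(P||Q) = 0.0008, D_KL(Q||P) = 0.0008

KL divergence is not symmetric: D_KL(P||Q) ≠ D_KL(Q||P) in general.

D_KL(P||Q) = 0.0008 bits
D_KL(Q||P) = 0.0008 bits

In this case they happen to be equal (to 4 decimal places).

This asymmetry is why KL divergence is not a true distance metric.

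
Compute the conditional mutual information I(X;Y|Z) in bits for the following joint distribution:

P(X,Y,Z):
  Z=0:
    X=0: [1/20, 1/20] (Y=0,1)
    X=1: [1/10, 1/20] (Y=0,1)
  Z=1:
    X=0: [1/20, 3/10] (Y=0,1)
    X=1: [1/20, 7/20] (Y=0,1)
0.0054 bits

Conditional mutual information: I(X;Y|Z) = H(X|Z) + H(Y|Z) - H(X,Y|Z)

H(Z) = 0.8113
H(X,Z) = 1.8016 → H(X|Z) = 0.9903
H(Y,Z) = 1.4789 → H(Y|Z) = 0.6676
H(X,Y,Z) = 2.4639 → H(X,Y|Z) = 1.6526

I(X;Y|Z) = 0.9903 + 0.6676 - 1.6526 = 0.0054 bits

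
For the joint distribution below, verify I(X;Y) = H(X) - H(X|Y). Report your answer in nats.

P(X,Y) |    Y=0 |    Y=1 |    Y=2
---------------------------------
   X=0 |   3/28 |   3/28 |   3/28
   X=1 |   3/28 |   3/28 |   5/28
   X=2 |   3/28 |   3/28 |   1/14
I(X;Y) = 0.0158 nats

Mutual information has multiple equivalent forms:
- I(X;Y) = H(X) - H(X|Y)
- I(X;Y) = H(Y) - H(Y|X)
- I(X;Y) = H(X) + H(Y) - H(X,Y)

Computing all quantities:
H(X) = 1.0898, H(Y) = 1.0974, H(X,Y) = 2.1713
H(X|Y) = 1.0740, H(Y|X) = 1.0815

Verification:
H(X) - H(X|Y) = 1.0898 - 1.0740 = 0.0158
H(Y) - H(Y|X) = 1.0974 - 1.0815 = 0.0158
H(X) + H(Y) - H(X,Y) = 1.0898 + 1.0974 - 2.1713 = 0.0158

All forms give I(X;Y) = 0.0158 nats. ✓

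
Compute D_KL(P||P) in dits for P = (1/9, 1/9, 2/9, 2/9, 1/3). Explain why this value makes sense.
0.0000 dits

KL divergence satisfies the Gibbs inequality: D_KL(P||Q) ≥ 0 for all distributions P, Q.

D_KL(P||Q) = Σ p(x) log(p(x)/q(x))
Each term is p(x) × log_10(p(x)/p(x)) = p(x) × log_10(1) = 0, so the sum is 0.
D_KL(P||Q) = 0.0000 dits

When P = Q, the KL divergence is exactly 0, as there is no 'divergence' between identical distributions.

This non-negativity is a fundamental property: relative entropy cannot be negative because it measures how different Q is from P.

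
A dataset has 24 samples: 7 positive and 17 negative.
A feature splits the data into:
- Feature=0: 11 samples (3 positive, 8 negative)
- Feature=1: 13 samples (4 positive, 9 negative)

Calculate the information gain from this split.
0.0011 bits

Information Gain = H(Y) - H(Y|Feature)

Before split:
P(positive) = 7/24 = 0.2917
H(Y) = 0.8709 bits

After split:
Feature=0: H = 0.8454 bits (weight = 11/24)
Feature=1: H = 0.8905 bits (weight = 13/24)
H(Y|Feature) = (11/24)×0.8454 + (13/24)×0.8905 = 0.8698 bits

Information Gain = 0.8709 - 0.8698 = 0.0011 bits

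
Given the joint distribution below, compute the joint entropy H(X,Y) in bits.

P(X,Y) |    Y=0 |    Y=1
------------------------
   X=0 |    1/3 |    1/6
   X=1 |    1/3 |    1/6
1.9183 bits

Joint entropy is H(X,Y) = -Σ_{x,y} p(x,y) log p(x,y).

Summing over all non-zero entries:
H(X,Y) = -[1/3·log_2(1/3) + 1/6·log_2(1/6) + 1/3·log_2(1/3) + 1/6·log_2(1/6)]
H(X,Y) = 1.9183 bits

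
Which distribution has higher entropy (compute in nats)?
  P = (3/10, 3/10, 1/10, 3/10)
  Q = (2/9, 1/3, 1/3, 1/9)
P

Computing entropies in nats:
H(P) = 1.3138
H(Q) = 1.3108

Distribution P has higher entropy.

Intuition: The distribution closer to uniform (more spread out) has higher entropy.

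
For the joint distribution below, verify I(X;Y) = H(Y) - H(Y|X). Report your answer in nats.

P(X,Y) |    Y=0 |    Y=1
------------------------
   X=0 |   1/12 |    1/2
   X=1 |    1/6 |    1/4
I(X;Y) = 0.0427 nats

Mutual information has multiple equivalent forms:
- I(X;Y) = H(X) - H(X|Y)
- I(X;Y) = H(Y) - H(Y|X)
- I(X;Y) = H(X) + H(Y) - H(X,Y)

Computing all quantities:
H(X) = 0.6792, H(Y) = 0.5623, H(X,Y) = 1.1988
H(X|Y) = 0.6365, H(Y|X) = 0.5197

Verification:
H(X) - H(X|Y) = 0.6792 - 0.6365 = 0.0427
H(Y) - H(Y|X) = 0.5623 - 0.5197 = 0.0427
H(X) + H(Y) - H(X,Y) = 0.6792 + 0.5623 - 1.1988 = 0.0427

All forms give I(X;Y) = 0.0427 nats. ✓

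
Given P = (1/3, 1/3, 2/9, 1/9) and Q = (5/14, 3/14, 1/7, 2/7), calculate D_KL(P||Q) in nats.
0.1175 nats

KL divergence: D_KL(P||Q) = Σ p(x) log(p(x)/q(x))

Computing term by term:
  x=0: 1/3 × log_e[(1/3)/(5/14)] = 1/3 × -0.0690 = -0.0230
  x=1: 1/3 × log_e[(1/3)/(3/14)] = 1/3 × 0.4418 = 0.1473
  x=2: 2/9 × log_e[(2/9)/(1/7)] = 2/9 × 0.4418 = 0.0982
  x=3: 1/9 × log_e[(1/9)/(2/7)] = 1/9 × -0.9445 = -0.1049

D_KL(P||Q) = 0.1175 nats

Note: KL divergence is always non-negative and equals 0 iff P = Q.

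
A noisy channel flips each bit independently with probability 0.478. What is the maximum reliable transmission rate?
0.0014 bits

For a binary symmetric channel (BSC) with error probability p:
Capacity C = 1 - H(p) bits per symbol

where H(p) = -p log₂(p) - (1-p) log₂(1-p) is the binary entropy function.

H(0.478) = 0.9986 bits
C = 1 - 0.9986 = 0.0014 bits per symbol

This means we can reliably transmit up to 0.0014 bits of information per channel use.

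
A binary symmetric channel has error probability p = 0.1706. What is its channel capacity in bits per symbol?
0.3409 bits

For a binary symmetric channel (BSC) with error probability p:
Capacity C = 1 - H(p) bits per symbol

where H(p) = -p log₂(p) - (1-p) log₂(1-p) is the binary entropy function.

H(0.1706) = 0.6591 bits
C = 1 - 0.6591 = 0.3409 bits per symbol

This means we can reliably transmit up to 0.3409 bits of information per channel use.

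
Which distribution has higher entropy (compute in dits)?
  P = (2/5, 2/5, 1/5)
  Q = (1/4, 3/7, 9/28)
Q

Computing entropies in dits:
H(P) = 0.4581
H(Q) = 0.4667

Distribution Q has higher entropy.

Intuition: The distribution closer to uniform (more spread out) has higher entropy.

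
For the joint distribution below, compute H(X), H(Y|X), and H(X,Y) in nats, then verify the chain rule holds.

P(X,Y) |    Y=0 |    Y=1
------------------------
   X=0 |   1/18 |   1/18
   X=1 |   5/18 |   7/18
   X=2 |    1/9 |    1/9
H(X,Y) = 1.5325, H(X) = 0.8487, H(Y|X) = 0.6838 (all in nats)

Chain rule: H(X,Y) = H(X) + H(Y|X)

Left side — joint entropy directly:
H(X,Y) = -Σ p(x,y) log p(x,y) = 1.5325 nats

Right side — compute H(Y|X) from the conditional distributions:
P(X) = (1/9, 2/3, 2/9), so H(X) = 0.8487 nats
H(Y|X) = Σ_x P(X=x) · H(Y|X=x):
  P(Y|X=0) = (1/2, 1/2), H(Y|X=0) = 0.6931, weight P(X=0) = 1/9
  P(Y|X=1) = (5/12, 7/12), H(Y|X=1) = 0.6792, weight P(X=1) = 2/3
  P(Y|X=2) = (1/2, 1/2), H(Y|X=2) = 0.6931, weight P(X=2) = 2/9
H(Y|X) = 0.6838 nats

H(X) + H(Y|X) = 0.8487 + 0.6838 = 1.5325 nats

Both sides equal 1.5325 nats. ✓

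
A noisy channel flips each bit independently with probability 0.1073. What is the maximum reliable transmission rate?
0.5083 bits

For a binary symmetric channel (BSC) with error probability p:
Capacity C = 1 - H(p) bits per symbol

where H(p) = -p log₂(p) - (1-p) log₂(1-p) is the binary entropy function.

H(0.1073) = 0.4917 bits
C = 1 - 0.4917 = 0.5083 bits per symbol

This means we can reliably transmit up to 0.5083 bits of information per channel use.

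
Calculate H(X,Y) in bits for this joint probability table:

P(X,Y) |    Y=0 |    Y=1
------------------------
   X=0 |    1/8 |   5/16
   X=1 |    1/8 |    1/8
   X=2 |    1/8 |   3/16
2.4772 bits

Joint entropy is H(X,Y) = -Σ_{x,y} p(x,y) log p(x,y).

Summing over all non-zero entries:
H(X,Y) = -[1/8·log_2(1/8) + 5/16·log_2(5/16) + 1/8·log_2(1/8) + 1/8·log_2(1/8) + 1/8·log_2(1/8) + 3/16·log_2(3/16)]
H(X,Y) = 2.4772 bits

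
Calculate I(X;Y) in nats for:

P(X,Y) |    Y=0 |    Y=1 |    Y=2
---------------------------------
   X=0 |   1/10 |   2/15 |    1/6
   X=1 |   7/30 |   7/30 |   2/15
0.0230 nats

Mutual information: I(X;Y) = H(X) + H(Y) - H(X,Y)

Marginals:
P(X) = (2/5, 3/5), H(X) = 0.6730 nats
P(Y) = (1/3, 11/30, 3/10), H(Y) = 1.0953 nats

Joint entropy: H(X,Y) = 1.7453 nats

I(X;Y) = 0.6730 + 1.0953 - 1.7453 = 0.0230 nats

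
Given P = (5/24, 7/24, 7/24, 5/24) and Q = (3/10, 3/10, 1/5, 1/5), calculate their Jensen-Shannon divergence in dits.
0.0037 dits

Jensen-Shannon divergence is:
JSD(P||Q) = 0.5 × D_KL(P||M) + 0.5 × D_KL(Q||M)
where M = 0.5 × (P + Q) is the mixture distribution.

M = 0.5 × (5/24, 7/24, 7/24, 5/24) + 0.5 × (3/10, 3/10, 1/5, 1/5) = (0.254167, 0.295833, 0.245833, 0.204167)

D_KL(P||M) = 0.0037 dits
D_KL(Q||M) = 0.0037 dits

JSD(P||Q) = 0.5 × 0.0037 + 0.5 × 0.0037 = 0.0037 dits

Unlike KL divergence, JSD is symmetric and bounded: 0 ≤ JSD ≤ log(2).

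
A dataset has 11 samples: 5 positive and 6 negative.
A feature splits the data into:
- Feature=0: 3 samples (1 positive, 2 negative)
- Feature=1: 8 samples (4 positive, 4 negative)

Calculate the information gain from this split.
0.0163 bits

Information Gain = H(Y) - H(Y|Feature)

Before split:
P(positive) = 5/11 = 0.4545
H(Y) = 0.9940 bits

After split:
Feature=0: H = 0.9183 bits (weight = 3/11)
Feature=1: H = 1.0000 bits (weight = 8/11)
H(Y|Feature) = (3/11)×0.9183 + (8/11)×1.0000 = 0.9777 bits

Information Gain = 0.9940 - 0.9777 = 0.0163 bits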